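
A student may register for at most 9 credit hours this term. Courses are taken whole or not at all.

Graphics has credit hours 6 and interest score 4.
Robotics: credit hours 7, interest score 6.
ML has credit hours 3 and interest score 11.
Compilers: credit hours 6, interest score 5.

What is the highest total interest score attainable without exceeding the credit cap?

Allowing fractional choices, the relaxed optimum would be about 16.1, but courses are indivisible.
Graphics + ML: credit hours 6 + 3 = 9 ≤ 9, interest score 4 + 11 = 15.
ML + Compilers: credit hours 3 + 6 = 9 ≤ 9, interest score 11 + 5 = 16.
Best is ML and Compilers with total interest score 16.

16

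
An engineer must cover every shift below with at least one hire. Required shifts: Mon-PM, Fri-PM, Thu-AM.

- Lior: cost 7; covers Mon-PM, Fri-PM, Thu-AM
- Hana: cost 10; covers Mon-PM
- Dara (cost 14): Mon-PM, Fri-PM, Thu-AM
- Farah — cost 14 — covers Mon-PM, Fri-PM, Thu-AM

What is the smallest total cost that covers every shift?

Lior alone covers Mon-PM, Fri-PM, Thu-AM — every shift.
Total cost: 7.

7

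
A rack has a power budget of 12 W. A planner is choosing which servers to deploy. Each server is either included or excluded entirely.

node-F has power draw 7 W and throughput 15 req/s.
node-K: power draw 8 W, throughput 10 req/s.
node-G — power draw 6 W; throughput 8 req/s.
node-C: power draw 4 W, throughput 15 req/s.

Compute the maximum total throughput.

This is an integer program with binary decision variables.
Allowing fractional choices, the relaxed optimum would be about 31.3, but servers are indivisible.
node-F + node-C: power draw 7 + 4 = 11 ≤ 12, throughput 15 + 15 = 30.
node-G + node-C: power draw 6 + 4 = 10 ≤ 12, throughput 8 + 15 = 23.
node-K + node-C: power draw 8 + 4 = 12 ≤ 12, throughput 10 + 15 = 25.
Best is node-F and node-C with total throughput 30.

30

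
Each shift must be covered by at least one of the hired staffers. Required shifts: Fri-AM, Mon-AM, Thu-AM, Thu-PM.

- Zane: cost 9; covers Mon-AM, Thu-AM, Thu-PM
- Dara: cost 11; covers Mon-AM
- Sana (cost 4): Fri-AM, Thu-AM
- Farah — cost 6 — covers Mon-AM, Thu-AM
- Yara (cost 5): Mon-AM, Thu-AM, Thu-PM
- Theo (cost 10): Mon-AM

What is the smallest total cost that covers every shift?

9

Choose Sana and Yara: together they cover Fri-AM, Mon-AM, Thu-AM, Thu-PM — every shift.
Total cost: 4 + 5 = 9.
No cover costs less than 9.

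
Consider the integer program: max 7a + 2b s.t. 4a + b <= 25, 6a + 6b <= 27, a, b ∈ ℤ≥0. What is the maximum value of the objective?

28

The continuous relaxation peaks at (4.5, 0) with value 31.50; rounding to a feasible lattice point costs some objective.
(a,b)=(4,0) is feasible, giving 28.
(a,b)=(3,1) is feasible, giving 23.
(a,b)=(3,0) is feasible, giving 21.
Maximum is 28 at (a,b)=(4,0).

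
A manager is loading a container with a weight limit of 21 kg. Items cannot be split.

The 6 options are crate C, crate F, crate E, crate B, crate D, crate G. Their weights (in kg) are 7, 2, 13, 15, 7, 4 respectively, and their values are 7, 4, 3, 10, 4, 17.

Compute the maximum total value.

Take crate C, crate F, crate D, and crate G: weight 7 + 2 + 7 + 4 = 20 ≤ 21, value 7 + 4 + 4 + 17 = 32.
No other feasible combination does better.

32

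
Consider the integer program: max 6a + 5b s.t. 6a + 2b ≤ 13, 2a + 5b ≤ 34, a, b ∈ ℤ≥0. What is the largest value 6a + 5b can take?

30

The continuous relaxation peaks at (0, 6.5) with value 32.50; rounding to a feasible lattice point costs some objective.
(a,b)=(0,6): 6·0+2·6=12≤13, 2·0+5·6=30≤34, objective 30.
(a,b)=(0,5): 6·0+2·5=10≤13, 2·0+5·5=25≤34, objective 25.
Maximum is 30 at (a,b)=(0,6).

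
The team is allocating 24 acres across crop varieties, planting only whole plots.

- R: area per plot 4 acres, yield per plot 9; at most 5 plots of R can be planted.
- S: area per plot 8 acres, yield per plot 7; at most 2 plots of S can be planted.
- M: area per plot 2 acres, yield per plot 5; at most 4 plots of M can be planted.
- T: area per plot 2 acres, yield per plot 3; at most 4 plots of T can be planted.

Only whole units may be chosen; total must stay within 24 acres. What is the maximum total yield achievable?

This is a bounded integer knapsack.
Take 4×R and 4×M: area 24 ≤ 24, yield 4·9 + 4·5 = 56.
M has the best ratio (5/2) and is taken to its limit of 4; remaining capacity is filled optimally with the others.

56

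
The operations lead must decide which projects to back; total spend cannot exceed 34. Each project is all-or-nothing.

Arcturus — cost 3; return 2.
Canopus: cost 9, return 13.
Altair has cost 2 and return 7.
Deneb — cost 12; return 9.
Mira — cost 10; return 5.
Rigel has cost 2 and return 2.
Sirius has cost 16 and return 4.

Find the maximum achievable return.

Canopus + Altair + Deneb + Rigel: cost 9 + 2 + 12 + 2 = 25 ≤ 34, return 13 + 7 + 9 + 2 = 31.
Arcturus + Canopus + Altair + Deneb + Rigel: cost 3 + 9 + 2 + 12 + 2 = 28 ≤ 34, return 2 + 13 + 7 + 9 + 2 = 33.
Canopus + Altair + Deneb + Mira: cost 9 + 2 + 12 + 10 = 33 ≤ 34, return 13 + 7 + 9 + 5 = 34.
Best is Canopus, Altair, Deneb, and Mira with total return 34.

34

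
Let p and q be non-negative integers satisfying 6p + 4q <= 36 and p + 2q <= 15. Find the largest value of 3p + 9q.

Relaxing integrality, the LP optimum is 67.50 at (p,q) = (0, 7.5), which is not an integer point.
(p,q)=(1,7): 6·1+4·7=34≤36, 1·1+2·7=15≤15, objective 66.
(p,q)=(0,7): 6·0+4·7=28≤36, 1·0+2·7=14≤15, objective 63.
(p,q)=(2,6): 6·2+4·6=36≤36, 1·2+2·6=14≤15, objective 60.
Maximum is 66 at (p,q)=(1,7).

66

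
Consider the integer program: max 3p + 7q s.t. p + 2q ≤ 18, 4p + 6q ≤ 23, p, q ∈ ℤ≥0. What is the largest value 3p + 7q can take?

24

(p,q)=(1,3): 1·1+2·3=7≤18, 4·1+6·3=22≤23, objective 24.
(p,q)=(0,3): 1·0+2·3=6≤18, 4·0+6·3=18≤23, objective 21.
The best lattice point is (1,3), giving 24.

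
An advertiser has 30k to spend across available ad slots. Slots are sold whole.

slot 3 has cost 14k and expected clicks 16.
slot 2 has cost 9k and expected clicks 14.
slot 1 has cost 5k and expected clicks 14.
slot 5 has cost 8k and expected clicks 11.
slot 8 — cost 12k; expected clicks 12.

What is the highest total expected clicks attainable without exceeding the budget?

This is a 0-1 knapsack instance.
Take slot 3, slot 2, and slot 1: cost 14 + 9 + 5 = 28 ≤ 30, expected clicks 16 + 14 + 14 = 44.
No other feasible combination does better.

44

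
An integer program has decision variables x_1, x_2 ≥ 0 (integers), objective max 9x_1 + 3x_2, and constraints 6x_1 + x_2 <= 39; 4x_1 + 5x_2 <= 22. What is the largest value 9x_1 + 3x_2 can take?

(x_1,x_2)=(5,0): 6·5+1·0=30≤39, 4·5+5·0=20≤22, objective 45.
(x_1,x_2)=(4,1): 6·4+1·1=25≤39, 4·4+5·1=21≤22, objective 39.
(x_1,x_2)=(4,0): 6·4+1·0=24≤39, 4·4+5·0=16≤22, objective 36.
Maximum is 45 at (x_1,x_2)=(5,0).

45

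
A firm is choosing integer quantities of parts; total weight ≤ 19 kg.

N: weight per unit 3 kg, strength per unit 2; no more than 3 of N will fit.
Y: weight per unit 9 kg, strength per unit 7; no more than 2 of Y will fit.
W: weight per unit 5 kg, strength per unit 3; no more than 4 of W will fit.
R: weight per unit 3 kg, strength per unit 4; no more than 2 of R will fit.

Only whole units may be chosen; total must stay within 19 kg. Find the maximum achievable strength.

R has the best ratio (4/3); taking only R gives at most 2×4 = 8 (stopped by the supply cap of 2).
Mixing does better — 1×N, 1×Y, and 2×R: weight 18 ≤ 19, strength 1·2 + 1·7 + 2·4 = 17.

17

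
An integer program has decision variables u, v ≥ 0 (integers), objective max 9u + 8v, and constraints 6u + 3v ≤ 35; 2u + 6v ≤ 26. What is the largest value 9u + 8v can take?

Relaxing integrality, the LP optimum is 62.53 at (u,v) = (4.4, 2.87), which is not an integer point.
(u,v)=(4,3) is feasible, giving 60.
(u,v)=(5,1) is feasible, giving 53.
Maximum is 60 at (u,v)=(4,3).

60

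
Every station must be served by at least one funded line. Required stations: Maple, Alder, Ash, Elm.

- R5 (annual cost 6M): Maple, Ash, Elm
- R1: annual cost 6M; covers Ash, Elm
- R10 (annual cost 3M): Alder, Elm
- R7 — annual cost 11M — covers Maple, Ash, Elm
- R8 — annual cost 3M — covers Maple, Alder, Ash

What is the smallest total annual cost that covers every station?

Choose R10 and R8: together they cover Maple, Alder, Ash, Elm — every station.
Total annual cost: 3 + 3 = 6.
No cover costs less than 6.

6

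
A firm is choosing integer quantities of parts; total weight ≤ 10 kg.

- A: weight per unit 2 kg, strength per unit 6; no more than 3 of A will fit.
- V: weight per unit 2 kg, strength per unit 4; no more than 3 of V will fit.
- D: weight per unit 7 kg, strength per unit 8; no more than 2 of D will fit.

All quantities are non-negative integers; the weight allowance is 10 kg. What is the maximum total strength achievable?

2×A and 3×V: weight 10 ≤ 10, strength 2·6 + 3·4 = 24.
3×A and 2×V: weight 10 ≤ 10, strength 3·6 + 2·4 = 26.
Best is 26.

26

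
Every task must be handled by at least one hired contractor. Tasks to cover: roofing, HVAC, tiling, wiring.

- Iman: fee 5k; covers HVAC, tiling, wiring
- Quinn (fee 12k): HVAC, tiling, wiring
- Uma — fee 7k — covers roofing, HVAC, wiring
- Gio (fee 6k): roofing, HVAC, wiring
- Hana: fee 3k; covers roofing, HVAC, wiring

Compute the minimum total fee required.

8

Choose Iman and Hana: together they cover roofing, HVAC, tiling, wiring — every task.
Total fee: 5 + 3 = 8.
No cover costs less than 8.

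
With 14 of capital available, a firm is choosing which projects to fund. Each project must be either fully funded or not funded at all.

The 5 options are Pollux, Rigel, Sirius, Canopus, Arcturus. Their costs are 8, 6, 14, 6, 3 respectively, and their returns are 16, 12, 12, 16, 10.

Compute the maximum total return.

32

Pollux + Canopus: cost 8 + 6 = 14 ≤ 14, return 16 + 16 = 32.
Rigel + Canopus: cost 6 + 6 = 12 ≤ 14, return 12 + 16 = 28.
Best is Pollux and Canopus with total return 32.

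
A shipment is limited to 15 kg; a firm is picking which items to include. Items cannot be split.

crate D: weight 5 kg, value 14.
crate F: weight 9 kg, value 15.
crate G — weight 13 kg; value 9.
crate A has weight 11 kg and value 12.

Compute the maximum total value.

Take crate D and crate F: weight 5 + 9 = 14 ≤ 15, value 14 + 15 = 29.
No other feasible combination does better.

29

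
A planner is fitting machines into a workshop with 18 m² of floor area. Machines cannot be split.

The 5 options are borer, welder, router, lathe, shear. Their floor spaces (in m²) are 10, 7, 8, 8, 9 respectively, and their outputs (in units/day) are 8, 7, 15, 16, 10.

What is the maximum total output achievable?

This is a 0-1 knapsack instance.
Take router and lathe: floor space 8 + 8 = 16 ≤ 18, output 15 + 16 = 31.
No other feasible combination does better.

31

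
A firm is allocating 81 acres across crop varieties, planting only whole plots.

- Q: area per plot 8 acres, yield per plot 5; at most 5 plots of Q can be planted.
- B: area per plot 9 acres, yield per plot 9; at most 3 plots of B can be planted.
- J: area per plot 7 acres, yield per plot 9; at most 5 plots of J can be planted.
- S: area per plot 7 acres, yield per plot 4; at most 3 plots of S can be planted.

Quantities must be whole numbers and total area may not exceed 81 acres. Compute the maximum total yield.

J has the best ratio (9/7); taking only J gives at most 5×9 = 45 (stopped by the supply cap of 5).
Mixing does better — 2×Q, 3×B, and 5×J: area 78 ≤ 81, yield 2·5 + 3·9 + 5·9 = 82.

82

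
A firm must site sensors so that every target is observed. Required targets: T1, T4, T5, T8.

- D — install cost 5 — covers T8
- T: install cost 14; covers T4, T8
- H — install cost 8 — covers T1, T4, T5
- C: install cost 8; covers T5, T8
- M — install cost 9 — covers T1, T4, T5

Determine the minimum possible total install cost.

13

Choose D and H: together they cover T1, T4, T5, T8 — every target.
Total install cost: 5 + 8 = 13.
No cover costs less than 13.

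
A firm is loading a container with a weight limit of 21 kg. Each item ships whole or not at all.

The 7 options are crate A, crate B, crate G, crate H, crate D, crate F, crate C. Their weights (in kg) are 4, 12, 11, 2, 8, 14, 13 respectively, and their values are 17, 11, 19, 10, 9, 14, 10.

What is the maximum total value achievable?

46

crate A + crate H + crate F: weight 4 + 2 + 14 = 20 ≤ 21, value 17 + 10 + 14 = 41.
crate A + crate G + crate H: weight 4 + 11 + 2 = 17 ≤ 21, value 17 + 19 + 10 = 46.
crate A + crate B + crate H: weight 4 + 12 + 2 = 18 ≤ 21, value 17 + 11 + 10 = 38.
Best is crate A, crate G, and crate H with total value 46.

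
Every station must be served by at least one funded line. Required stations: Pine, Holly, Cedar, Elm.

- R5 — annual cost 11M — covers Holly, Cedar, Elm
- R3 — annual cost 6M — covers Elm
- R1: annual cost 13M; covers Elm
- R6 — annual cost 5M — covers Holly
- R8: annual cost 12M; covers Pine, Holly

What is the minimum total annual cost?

23

This is a weighted set-cover instance.
Choose R5 and R8: together they cover Pine, Holly, Cedar, Elm — every station.
Total annual cost: 11 + 12 = 23.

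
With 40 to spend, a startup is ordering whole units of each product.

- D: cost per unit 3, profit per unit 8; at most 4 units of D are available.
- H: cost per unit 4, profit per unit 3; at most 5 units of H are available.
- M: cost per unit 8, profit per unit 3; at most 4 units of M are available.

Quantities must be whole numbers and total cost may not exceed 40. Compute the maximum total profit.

This is a bounded integer knapsack.
Take 4×D, 5×H, and 1×M: cost 40 ≤ 40, profit 4·8 + 5·3 + 1·3 = 50.
D has the best ratio (8/3) and is taken to its limit of 4; remaining capacity is filled optimally with the others.

50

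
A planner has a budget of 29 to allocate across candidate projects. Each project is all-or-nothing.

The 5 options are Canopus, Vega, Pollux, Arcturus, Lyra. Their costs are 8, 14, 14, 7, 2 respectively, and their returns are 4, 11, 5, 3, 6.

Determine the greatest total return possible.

21

Vega + Arcturus + Lyra: cost 14 + 7 + 2 = 23 ≤ 29, return 11 + 3 + 6 = 20.
Canopus + Vega + Arcturus: cost 8 + 14 + 7 = 29 ≤ 29, return 4 + 11 + 3 = 18.
Canopus + Vega + Lyra: cost 8 + 14 + 2 = 24 ≤ 29, return 4 + 11 + 6 = 21.
Best is Canopus, Vega, and Lyra with total return 21.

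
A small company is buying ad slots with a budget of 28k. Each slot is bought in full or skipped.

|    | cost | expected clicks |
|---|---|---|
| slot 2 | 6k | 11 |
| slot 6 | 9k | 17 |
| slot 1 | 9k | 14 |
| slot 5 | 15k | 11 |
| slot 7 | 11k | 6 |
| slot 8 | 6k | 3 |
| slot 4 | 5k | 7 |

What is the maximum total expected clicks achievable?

Allowing fractional choices, the relaxed optimum would be about 47.6, but ad slots are indivisible.
slot 2 + slot 6 + slot 1: cost 6 + 9 + 9 = 24 ≤ 28, expected clicks 11 + 17 + 14 = 42.
slot 6 + slot 1 + slot 4: cost 9 + 9 + 5 = 23 ≤ 28, expected clicks 17 + 14 + 7 = 38.
Best is slot 2, slot 6, and slot 1 with total expected clicks 42.

42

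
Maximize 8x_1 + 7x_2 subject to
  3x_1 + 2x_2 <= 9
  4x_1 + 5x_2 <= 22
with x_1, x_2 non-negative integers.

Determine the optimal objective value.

(x_1,x_2)=(1,3): 3·1+2·3=9≤9, 4·1+5·3=19≤22, objective 29.
(x_1,x_2)=(0,4): 3·0+2·4=8≤9, 4·0+5·4=20≤22, objective 28.
(x_1,x_2)=(1,2): 3·1+2·2=7≤9, 4·1+5·2=14≤22, objective 22.
(x_1,x_2)=(0,3): 3·0+2·3=6≤9, 4·0+5·3=15≤22, objective 21.
No feasible integer point exceeds 29.

29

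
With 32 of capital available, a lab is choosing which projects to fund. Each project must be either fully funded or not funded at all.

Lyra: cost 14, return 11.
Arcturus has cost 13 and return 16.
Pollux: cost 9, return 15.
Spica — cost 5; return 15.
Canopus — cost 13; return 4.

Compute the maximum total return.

46

Lyra + Arcturus + Spica: cost 14 + 13 + 5 = 32 ≤ 32, return 11 + 16 + 15 = 42.
Lyra + Pollux + Spica: cost 14 + 9 + 5 = 28 ≤ 32, return 11 + 15 + 15 = 41.
Arcturus + Pollux + Spica: cost 13 + 9 + 5 = 27 ≤ 32, return 16 + 15 + 15 = 46.
Best is Arcturus, Pollux, and Spica with total return 46.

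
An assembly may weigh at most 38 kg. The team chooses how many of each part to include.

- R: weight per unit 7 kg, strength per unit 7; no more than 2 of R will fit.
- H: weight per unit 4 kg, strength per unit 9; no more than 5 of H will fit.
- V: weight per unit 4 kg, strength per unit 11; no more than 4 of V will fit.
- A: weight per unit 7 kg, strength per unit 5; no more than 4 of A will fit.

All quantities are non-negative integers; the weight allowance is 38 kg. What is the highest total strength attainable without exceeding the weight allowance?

89

This is a bounded integer knapsack.
V has the best ratio (11/4); taking only V gives at most 4×11 = 44 (stopped by the supply cap of 4).
Mixing does better — 5×H and 4×V: weight 36 ≤ 38, strength 5·9 + 4·11 = 89.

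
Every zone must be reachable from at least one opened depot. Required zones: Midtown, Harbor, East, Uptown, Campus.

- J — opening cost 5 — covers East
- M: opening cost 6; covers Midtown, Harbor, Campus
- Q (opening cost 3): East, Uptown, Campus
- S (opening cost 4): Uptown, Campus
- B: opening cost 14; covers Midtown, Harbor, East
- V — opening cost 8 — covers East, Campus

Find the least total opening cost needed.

Choose M and Q: together they cover Midtown, Harbor, East, Uptown, Campus — every zone.
Total opening cost: 6 + 3 = 9.
No cover costs less than 9.

9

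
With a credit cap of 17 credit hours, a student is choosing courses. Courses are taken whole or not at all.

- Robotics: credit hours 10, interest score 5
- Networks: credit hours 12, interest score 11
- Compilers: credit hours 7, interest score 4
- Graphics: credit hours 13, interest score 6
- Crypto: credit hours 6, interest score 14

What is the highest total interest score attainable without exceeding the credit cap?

Allowing fractional choices, the relaxed optimum would be about 24.1, but courses are indivisible.
Compilers + Crypto: credit hours 7 + 6 = 13 ≤ 17, interest score 4 + 14 = 18.
Robotics + Crypto: credit hours 10 + 6 = 16 ≤ 17, interest score 5 + 14 = 19.
Best is Robotics and Crypto with total interest score 19.

19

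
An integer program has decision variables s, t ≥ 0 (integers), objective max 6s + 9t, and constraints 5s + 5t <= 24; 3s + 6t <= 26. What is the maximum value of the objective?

Relaxing integrality, the LP optimum is 40.40 at (s,t) = (0.933, 3.87), which is not an integer point.
(s,t)=(0,4): 5·0+5·4=20≤24, 3·0+6·4=24≤26, objective 36.
(s,t)=(1,3): 5·1+5·3=20≤24, 3·1+6·3=21≤26, objective 33.
(s,t)=(0,3): 5·0+5·3=15≤24, 3·0+6·3=18≤26, objective 27.
No feasible integer point exceeds 36.

36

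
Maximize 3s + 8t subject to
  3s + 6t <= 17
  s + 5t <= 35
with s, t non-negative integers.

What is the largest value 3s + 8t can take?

(s,t)=(1,2): 3·1+6·2=15≤17, 1·1+5·2=11≤35, objective 19.
(s,t)=(0,2): 3·0+6·2=12≤17, 1·0+5·2=10≤35, objective 16.
The best lattice point is (1,2), giving 19.

19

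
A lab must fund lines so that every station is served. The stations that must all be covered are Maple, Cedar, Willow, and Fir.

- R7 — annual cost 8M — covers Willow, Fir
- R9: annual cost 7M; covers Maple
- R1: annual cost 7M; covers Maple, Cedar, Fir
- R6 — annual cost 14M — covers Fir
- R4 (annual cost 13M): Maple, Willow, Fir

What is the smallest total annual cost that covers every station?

15

Choose R7 and R1: together they cover Maple, Cedar, Willow, Fir — every station.
Total annual cost: 8 + 7 = 15.
No cover costs less than 15.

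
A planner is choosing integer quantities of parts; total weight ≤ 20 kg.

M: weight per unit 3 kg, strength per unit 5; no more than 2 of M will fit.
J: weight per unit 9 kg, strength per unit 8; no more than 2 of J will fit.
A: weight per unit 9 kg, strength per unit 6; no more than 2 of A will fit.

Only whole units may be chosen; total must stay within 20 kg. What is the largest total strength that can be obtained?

2×M and 1×J: weight 15 ≤ 20, strength 2·5 + 1·8 = 18.
2×J: weight 18 ≤ 20, strength 2·8 = 16.
Best is 18.

18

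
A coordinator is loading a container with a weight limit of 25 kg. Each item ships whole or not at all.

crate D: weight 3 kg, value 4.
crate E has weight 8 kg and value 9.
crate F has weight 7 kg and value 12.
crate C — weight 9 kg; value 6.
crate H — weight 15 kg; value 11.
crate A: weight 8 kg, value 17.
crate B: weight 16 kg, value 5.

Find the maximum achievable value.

38

crate D + crate F + crate A: weight 3 + 7 + 8 = 18 ≤ 25, value 4 + 12 + 17 = 33.
crate E + crate F + crate A: weight 8 + 7 + 8 = 23 ≤ 25, value 9 + 12 + 17 = 38.
crate F + crate C + crate A: weight 7 + 9 + 8 = 24 ≤ 25, value 12 + 6 + 17 = 35.
Best is crate E, crate F, and crate A with total value 38.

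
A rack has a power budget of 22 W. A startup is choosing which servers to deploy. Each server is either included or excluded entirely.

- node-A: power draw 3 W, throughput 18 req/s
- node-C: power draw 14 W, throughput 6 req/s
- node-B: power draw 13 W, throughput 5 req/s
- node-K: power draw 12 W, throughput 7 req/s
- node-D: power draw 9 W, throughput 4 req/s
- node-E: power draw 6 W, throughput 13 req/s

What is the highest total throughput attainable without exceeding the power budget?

Take node-A, node-K, and node-E: power draw 3 + 12 + 6 = 21 ≤ 22, throughput 18 + 7 + 13 = 38.
No other feasible combination does better.

38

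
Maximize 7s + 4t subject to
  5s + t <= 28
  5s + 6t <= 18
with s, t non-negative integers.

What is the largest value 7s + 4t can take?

21

(s,t)=(3,0) is feasible, giving 21.
(s,t)=(2,1) is feasible, giving 18.
(s,t)=(2,0) is feasible, giving 14.
The best lattice point is (3,0), giving 21.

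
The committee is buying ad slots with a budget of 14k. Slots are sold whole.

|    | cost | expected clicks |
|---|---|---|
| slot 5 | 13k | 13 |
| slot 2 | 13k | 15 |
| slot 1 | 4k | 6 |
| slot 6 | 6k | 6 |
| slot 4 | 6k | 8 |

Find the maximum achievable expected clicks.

This is a 0-1 knapsack instance.
Allowing fractional choices, the relaxed optimum would be about 18.6, but ad slots are indivisible.
slot 2: cost 13 ≤ 14, expected clicks 15.
slot 1 + slot 4: cost 4 + 6 = 10 ≤ 14, expected clicks 6 + 8 = 14.
Best is slot 2 with total expected clicks 15.

15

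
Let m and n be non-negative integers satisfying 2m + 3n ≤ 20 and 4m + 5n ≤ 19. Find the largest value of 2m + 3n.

11

Relaxing integrality, the LP optimum is 11.40 at (m,n) = (0, 3.8), which is not an integer point.
(m,n)=(1,3): 2·1+3·3=11≤20, 4·1+5·3=19≤19, objective 11.
(m,n)=(2,2): 2·2+3·2=10≤20, 4·2+5·2=18≤19, objective 10.
Maximum is 11 at (m,n)=(1,3).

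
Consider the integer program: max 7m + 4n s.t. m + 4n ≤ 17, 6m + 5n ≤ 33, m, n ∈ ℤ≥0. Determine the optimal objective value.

(m,n)=(5,0) is feasible, giving 35.
(m,n)=(4,1) is feasible, giving 32.
(m,n)=(4,0) is feasible, giving 28.
Maximum is 35 at (m,n)=(5,0).

35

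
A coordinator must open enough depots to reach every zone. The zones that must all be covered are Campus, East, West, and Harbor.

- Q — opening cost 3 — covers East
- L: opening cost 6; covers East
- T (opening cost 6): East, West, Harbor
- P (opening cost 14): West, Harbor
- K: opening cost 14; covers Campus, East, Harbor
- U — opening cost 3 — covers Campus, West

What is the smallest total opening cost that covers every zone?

Choose T and U: together they cover Campus, East, West, Harbor — every zone.
Total opening cost: 6 + 3 = 9.

9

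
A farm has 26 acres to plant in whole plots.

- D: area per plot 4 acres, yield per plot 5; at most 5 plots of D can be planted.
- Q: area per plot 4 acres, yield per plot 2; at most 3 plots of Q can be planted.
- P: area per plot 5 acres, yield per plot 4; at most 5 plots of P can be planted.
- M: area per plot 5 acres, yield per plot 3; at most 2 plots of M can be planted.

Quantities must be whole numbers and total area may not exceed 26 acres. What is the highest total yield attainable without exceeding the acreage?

5×D and 1×P: area 25 ≤ 26, yield 5·5 + 1·4 = 29.
4×D and 2×P: area 26 ≤ 26, yield 4·5 + 2·4 = 28.
Best is 29.

29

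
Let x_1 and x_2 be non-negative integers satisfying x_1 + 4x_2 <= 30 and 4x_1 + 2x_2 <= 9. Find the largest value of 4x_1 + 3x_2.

12

Relaxing integrality, the LP optimum is 13.50 at (x_1,x_2) = (0, 4.5), which is not an integer point.
(x_1,x_2)=(0,4) is feasible, giving 12.
(x_1,x_2)=(0,3) is feasible, giving 9.
No feasible integer point exceeds 12.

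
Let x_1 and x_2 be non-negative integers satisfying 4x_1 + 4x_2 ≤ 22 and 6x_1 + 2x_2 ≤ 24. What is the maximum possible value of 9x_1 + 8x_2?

43

(x_1,x_2)=(3,2): 4·3+4·2=20≤22, 6·3+2·2=22≤24, objective 43.
(x_1,x_2)=(2,3): 4·2+4·3=20≤22, 6·2+2·3=18≤24, objective 42.
Maximum is 43 at (x_1,x_2)=(3,2).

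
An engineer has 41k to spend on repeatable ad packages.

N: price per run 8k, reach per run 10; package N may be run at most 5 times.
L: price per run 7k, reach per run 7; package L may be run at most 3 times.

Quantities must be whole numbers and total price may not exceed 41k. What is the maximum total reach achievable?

50

Take 5×N: price 40 ≤ 41, reach 5·10 = 50.
N has the best ratio (10/8) and is taken to its limit of 5; remaining capacity is filled optimally with the others.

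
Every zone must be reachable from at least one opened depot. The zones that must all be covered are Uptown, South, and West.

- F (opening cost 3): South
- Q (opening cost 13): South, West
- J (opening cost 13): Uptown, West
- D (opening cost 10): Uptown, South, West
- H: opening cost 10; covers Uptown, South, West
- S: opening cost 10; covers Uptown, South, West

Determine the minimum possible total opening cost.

The greedy cost-per-new-zone heuristic would pick F and D for 13, but a cheaper cover exists.
D alone covers Uptown, South, West — every zone.
Total opening cost: 10.
No cover costs less than 10.

10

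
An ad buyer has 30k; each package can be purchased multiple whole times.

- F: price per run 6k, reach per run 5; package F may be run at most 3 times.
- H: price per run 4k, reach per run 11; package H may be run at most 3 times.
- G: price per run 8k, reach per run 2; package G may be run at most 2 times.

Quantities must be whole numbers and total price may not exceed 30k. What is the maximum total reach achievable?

48

H has the best ratio (11/4); taking only H gives at most 3×11 = 33 (stopped by the supply cap of 3).
Mixing does better — 3×F and 3×H: price 30 ≤ 30, reach 3·5 + 3·11 = 48.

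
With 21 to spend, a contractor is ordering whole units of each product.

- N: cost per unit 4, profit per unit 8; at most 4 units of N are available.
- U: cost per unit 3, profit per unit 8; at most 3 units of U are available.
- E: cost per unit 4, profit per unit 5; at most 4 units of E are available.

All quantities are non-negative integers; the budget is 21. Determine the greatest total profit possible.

48

This is a bounded integer knapsack.
Take 3×N and 3×U: cost 21 ≤ 21, profit 3·8 + 3·8 = 48.
U has the best ratio (8/3) and is taken to its limit of 3; remaining capacity is filled optimally with the others.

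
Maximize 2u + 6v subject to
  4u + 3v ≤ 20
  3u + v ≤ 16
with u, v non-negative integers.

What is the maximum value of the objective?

36

Relaxing integrality, the LP optimum is 40.00 at (u,v) = (0, 6.67), which is not an integer point.
(u,v)=(0,6): 4·0+3·6=18≤20, 3·0+1·6=6≤16, objective 36.
(u,v)=(1,5): 4·1+3·5=19≤20, 3·1+1·5=8≤16, objective 32.
(u,v)=(0,5): 4·0+3·5=15≤20, 3·0+1·5=5≤16, objective 30.
Maximum is 36 at (u,v)=(0,6).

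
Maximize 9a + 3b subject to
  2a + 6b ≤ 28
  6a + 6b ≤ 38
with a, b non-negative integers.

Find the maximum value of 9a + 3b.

The continuous relaxation peaks at (6.33, 0) with value 57.00; rounding to a feasible lattice point costs some objective.
(a,b)=(6,0): 2·6+6·0=12≤28, 6·6+6·0=36≤38, objective 54.
(a,b)=(5,1): 2·5+6·1=16≤28, 6·5+6·1=36≤38, objective 48.
(a,b)=(5,0): 2·5+6·0=10≤28, 6·5+6·0=30≤38, objective 45.
The best lattice point is (6,0), giving 54.

54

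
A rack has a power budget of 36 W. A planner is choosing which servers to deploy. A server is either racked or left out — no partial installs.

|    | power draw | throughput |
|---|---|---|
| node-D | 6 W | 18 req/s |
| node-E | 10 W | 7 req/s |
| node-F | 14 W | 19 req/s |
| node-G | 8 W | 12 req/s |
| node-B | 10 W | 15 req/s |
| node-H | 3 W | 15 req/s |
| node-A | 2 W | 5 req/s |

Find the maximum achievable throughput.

72

Take node-D, node-F, node-B, node-H, and node-A: power draw 6 + 14 + 10 + 3 + 2 = 35 ≤ 36, throughput 18 + 19 + 15 + 15 + 5 = 72.
No other feasible combination does better.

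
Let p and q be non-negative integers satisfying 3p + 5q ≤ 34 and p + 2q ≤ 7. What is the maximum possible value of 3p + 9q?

30

The continuous relaxation peaks at (0, 3.5) with value 31.50; rounding to a feasible lattice point costs some objective.
(p,q)=(1,3): 3·1+5·3=18≤34, 1·1+2·3=7≤7, objective 30.
(p,q)=(0,3): 3·0+5·3=15≤34, 1·0+2·3=6≤7, objective 27.
(p,q)=(2,2): 3·2+5·2=16≤34, 1·2+2·2=6≤7, objective 24.
No feasible integer point exceeds 30.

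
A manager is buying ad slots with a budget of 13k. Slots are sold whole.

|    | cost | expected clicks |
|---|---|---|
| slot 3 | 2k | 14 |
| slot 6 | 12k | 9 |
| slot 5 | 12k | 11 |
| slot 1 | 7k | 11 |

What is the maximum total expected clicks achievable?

25

Take slot 3 and slot 1: cost 2 + 7 = 9 ≤ 13, expected clicks 14 + 11 = 25.
No other feasible combination does better.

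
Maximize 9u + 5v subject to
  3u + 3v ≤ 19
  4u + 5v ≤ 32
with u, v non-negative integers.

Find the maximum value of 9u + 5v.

Relaxing integrality, the LP optimum is 57.00 at (u,v) = (6.33, 0), which is not an integer point.
(u,v)=(6,0): 3·6+3·0=18≤19, 4·6+5·0=24≤32, objective 54.
(u,v)=(5,1): 3·5+3·1=18≤19, 4·5+5·1=25≤32, objective 50.
The best lattice point is (6,0), giving 54.

54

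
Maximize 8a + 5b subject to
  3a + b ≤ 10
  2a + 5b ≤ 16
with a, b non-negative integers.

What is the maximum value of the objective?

The continuous relaxation peaks at (2.62, 2.15) with value 31.69; rounding to a feasible lattice point costs some objective.
(a,b)=(3,1): 3·3+1·1=10≤10, 2·3+5·1=11≤16, objective 29.
(a,b)=(2,2): 3·2+1·2=8≤10, 2·2+5·2=14≤16, objective 26.
(a,b)=(3,0): 3·3+1·0=9≤10, 2·3+5·0=6≤16, objective 24.
(a,b)=(2,1): 3·2+1·1=7≤10, 2·2+5·1=9≤16, objective 21.
No feasible integer point exceeds 29.

29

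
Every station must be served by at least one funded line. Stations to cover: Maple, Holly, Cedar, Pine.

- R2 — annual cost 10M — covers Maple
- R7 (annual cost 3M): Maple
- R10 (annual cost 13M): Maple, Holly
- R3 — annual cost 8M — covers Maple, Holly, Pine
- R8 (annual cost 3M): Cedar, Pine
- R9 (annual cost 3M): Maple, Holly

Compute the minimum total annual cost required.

Choose R8 and R9: together they cover Maple, Holly, Cedar, Pine — every station.
Total annual cost: 3 + 3 = 6.
No cover costs less than 6.

6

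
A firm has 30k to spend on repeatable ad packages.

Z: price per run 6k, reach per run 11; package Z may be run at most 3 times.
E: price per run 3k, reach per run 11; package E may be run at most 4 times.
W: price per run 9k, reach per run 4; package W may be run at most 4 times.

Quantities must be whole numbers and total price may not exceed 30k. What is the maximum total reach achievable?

77

This is a bounded integer knapsack.
E has the best ratio (11/3); taking only E gives at most 4×11 = 44 (stopped by the supply cap of 4).
Mixing does better — 3×Z and 4×E: price 30 ≤ 30, reach 3·11 + 4·11 = 77.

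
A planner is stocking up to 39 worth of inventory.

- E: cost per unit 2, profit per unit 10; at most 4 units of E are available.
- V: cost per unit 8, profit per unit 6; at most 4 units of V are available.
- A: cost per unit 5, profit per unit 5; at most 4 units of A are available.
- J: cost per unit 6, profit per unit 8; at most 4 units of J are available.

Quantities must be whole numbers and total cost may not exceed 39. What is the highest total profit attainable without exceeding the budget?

Take 4×E, 1×A, and 4×J: cost 37 ≤ 39, profit 4·10 + 1·5 + 4·8 = 77.
E has the best ratio (10/2) and is taken to its limit of 4; remaining capacity is filled optimally with the others.

77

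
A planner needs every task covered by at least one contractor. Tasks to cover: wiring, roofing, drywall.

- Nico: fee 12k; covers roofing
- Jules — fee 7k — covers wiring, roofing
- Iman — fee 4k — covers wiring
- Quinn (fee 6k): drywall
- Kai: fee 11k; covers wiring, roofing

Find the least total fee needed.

13

Choose Jules and Quinn: together they cover wiring, roofing, drywall — every task.
Total fee: 7 + 6 = 13.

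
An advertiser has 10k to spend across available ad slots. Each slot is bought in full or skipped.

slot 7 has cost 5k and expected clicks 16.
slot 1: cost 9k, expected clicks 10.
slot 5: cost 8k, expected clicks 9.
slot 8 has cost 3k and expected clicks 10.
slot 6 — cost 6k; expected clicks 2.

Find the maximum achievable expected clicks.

26

Allowing fractional choices, the relaxed optimum would be about 28.2, but ad slots are indivisible.
slot 7: cost 5 ≤ 10, expected clicks 16.
slot 7 + slot 8: cost 5 + 3 = 8 ≤ 10, expected clicks 16 + 10 = 26.
Best is slot 7 and slot 8 with total expected clicks 26.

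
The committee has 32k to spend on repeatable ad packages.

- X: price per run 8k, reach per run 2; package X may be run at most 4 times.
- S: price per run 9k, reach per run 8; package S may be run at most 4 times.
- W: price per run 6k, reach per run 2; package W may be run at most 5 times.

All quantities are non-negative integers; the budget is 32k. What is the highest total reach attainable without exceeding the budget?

24

This is a bounded integer knapsack.
3×S: price 27 ≤ 32, reach 3·8 = 24.
2×S and 2×W: price 30 ≤ 32, reach 2·8 + 2·2 = 20.
Best is 24.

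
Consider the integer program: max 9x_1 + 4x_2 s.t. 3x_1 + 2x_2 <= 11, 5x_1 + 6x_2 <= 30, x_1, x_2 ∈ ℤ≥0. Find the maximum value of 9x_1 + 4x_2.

31

Relaxing integrality, the LP optimum is 33.00 at (x_1,x_2) = (3.67, 0), which is not an integer point.
(x_1,x_2)=(3,1): 3·3+2·1=11≤11, 5·3+6·1=21≤30, objective 31.
(x_1,x_2)=(3,0): 3·3+2·0=9≤11, 5·3+6·0=15≤30, objective 27.
(x_1,x_2)=(2,2): 3·2+2·2=10≤11, 5·2+6·2=22≤30, objective 26.
Maximum is 31 at (x_1,x_2)=(3,1).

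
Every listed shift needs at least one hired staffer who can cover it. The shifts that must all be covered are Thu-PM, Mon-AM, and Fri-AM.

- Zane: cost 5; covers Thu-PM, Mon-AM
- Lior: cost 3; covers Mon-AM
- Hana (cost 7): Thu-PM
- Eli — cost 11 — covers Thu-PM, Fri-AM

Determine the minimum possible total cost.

14

The greedy cost-per-new-shift heuristic would pick Zane and Eli for 16, but a cheaper cover exists.
Choose Lior and Eli: together they cover Thu-PM, Mon-AM, Fri-AM — every shift.
Total cost: 3 + 11 = 14.
No cover costs less than 14.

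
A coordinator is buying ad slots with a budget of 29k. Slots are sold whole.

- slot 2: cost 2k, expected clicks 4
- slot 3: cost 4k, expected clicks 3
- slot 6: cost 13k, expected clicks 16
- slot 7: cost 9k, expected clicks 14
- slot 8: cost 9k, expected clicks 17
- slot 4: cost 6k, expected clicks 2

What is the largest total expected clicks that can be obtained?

slot 2 + slot 6 + slot 8: cost 2 + 13 + 9 = 24 ≤ 29, expected clicks 4 + 16 + 17 = 37.
slot 2 + slot 3 + slot 6 + slot 8: cost 2 + 4 + 13 + 9 = 28 ≤ 29, expected clicks 4 + 3 + 16 + 17 = 40.
slot 2 + slot 3 + slot 7 + slot 8: cost 2 + 4 + 9 + 9 = 24 ≤ 29, expected clicks 4 + 3 + 14 + 17 = 38.
Best is slot 2, slot 3, slot 6, and slot 8 with total expected clicks 40.

40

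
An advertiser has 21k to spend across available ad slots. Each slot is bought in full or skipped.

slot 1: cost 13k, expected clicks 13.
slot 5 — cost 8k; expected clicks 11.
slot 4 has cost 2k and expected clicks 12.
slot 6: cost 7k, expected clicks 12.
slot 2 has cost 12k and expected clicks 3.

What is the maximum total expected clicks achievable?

35

Allowing fractional choices, the relaxed optimum would be about 39.0, but ad slots are indivisible.
slot 4 + slot 6 + slot 2: cost 2 + 7 + 12 = 21 ≤ 21, expected clicks 12 + 12 + 3 = 27.
slot 5 + slot 4 + slot 6: cost 8 + 2 + 7 = 17 ≤ 21, expected clicks 11 + 12 + 12 = 35.
slot 1 + slot 4: cost 13 + 2 = 15 ≤ 21, expected clicks 13 + 12 = 25.
Best is slot 5, slot 4, and slot 6 with total expected clicks 35.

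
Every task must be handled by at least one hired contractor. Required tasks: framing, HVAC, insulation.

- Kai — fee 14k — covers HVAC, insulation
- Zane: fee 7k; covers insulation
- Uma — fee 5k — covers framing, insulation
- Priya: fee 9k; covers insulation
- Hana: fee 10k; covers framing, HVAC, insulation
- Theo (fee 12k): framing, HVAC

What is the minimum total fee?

10

The greedy cost-per-new-task heuristic would pick Uma and Hana for 15, but a cheaper cover exists.
Hana alone covers framing, HVAC, insulation — every task.
Total fee: 10.
No cover costs less than 10.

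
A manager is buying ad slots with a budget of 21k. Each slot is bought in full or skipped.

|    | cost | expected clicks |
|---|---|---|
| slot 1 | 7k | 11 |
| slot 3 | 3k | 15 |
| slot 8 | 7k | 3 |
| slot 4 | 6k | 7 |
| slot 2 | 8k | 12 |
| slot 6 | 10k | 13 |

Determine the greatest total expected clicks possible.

Take slot 3, slot 2, and slot 6: cost 3 + 8 + 10 = 21 ≤ 21, expected clicks 15 + 12 + 13 = 40.
No other feasible combination does better.

40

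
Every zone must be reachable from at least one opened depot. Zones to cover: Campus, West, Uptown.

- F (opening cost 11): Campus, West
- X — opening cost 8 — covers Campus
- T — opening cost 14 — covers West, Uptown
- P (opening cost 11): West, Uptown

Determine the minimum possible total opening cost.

The greedy cost-per-new-zone heuristic would pick F and P for 22, but a cheaper cover exists.
Choose X and P: together they cover Campus, West, Uptown — every zone.
Total opening cost: 8 + 11 = 19.
No cover costs less than 19.

19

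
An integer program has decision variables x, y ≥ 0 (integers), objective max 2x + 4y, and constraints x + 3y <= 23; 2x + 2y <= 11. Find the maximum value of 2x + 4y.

Relaxing integrality, the LP optimum is 22.00 at (x,y) = (0, 5.5), which is not an integer point.
(x,y)=(0,5): 1·0+3·5=15≤23, 2·0+2·5=10≤11, objective 20.
(x,y)=(1,4): 1·1+3·4=13≤23, 2·1+2·4=10≤11, objective 18.
(x,y)=(0,4): 1·0+3·4=12≤23, 2·0+2·4=8≤11, objective 16.
Maximum is 20 at (x,y)=(0,5).

20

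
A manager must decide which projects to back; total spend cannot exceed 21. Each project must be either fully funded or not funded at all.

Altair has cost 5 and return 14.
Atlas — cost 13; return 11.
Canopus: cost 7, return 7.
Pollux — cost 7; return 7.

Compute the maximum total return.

28

Take Altair, Canopus, and Pollux: cost 5 + 7 + 7 = 19 ≤ 21, return 14 + 7 + 7 = 28.
No other feasible combination does better.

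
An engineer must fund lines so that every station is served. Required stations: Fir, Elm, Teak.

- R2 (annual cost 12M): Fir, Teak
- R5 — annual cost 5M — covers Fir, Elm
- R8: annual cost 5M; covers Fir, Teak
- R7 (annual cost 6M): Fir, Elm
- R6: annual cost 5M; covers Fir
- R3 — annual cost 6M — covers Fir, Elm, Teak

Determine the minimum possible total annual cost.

This is an integer covering problem.
R3 alone covers Fir, Elm, Teak — every station.
Total annual cost: 6.

6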